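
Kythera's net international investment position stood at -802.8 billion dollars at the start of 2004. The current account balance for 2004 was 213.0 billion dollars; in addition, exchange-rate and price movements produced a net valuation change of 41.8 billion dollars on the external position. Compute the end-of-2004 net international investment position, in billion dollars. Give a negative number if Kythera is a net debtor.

Change in NIIP = current account + net valuation change = 213.0 + 41.8 = 254.8
End-of-year NIIP = -802.8 + 254.8 = -548.0

-548.0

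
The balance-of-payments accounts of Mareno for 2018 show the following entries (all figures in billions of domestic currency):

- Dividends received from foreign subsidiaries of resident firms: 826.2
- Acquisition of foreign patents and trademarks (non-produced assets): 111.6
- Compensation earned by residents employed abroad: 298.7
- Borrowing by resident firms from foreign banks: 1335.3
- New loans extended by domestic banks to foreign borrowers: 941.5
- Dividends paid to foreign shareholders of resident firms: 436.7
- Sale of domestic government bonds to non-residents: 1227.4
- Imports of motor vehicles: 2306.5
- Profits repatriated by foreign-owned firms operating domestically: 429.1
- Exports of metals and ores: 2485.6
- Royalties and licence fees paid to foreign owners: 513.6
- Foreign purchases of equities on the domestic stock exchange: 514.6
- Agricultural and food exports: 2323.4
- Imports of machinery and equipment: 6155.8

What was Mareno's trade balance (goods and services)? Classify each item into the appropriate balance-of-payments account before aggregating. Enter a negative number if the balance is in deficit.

-4166.9

Goods: -2306.5 + 2323.4 - 6155.8 + 2485.6 = -3653.3
Services: -513.6
Trade balance = -3653.3 + (-513.6) = -4166.9
(Excluded from the trade balance — primary income: dividends received from foreign subsidiaries of resident firms 826.2, compensation earned by residents employed abroad 298.7, dividends paid to foreign shareholders of resident firms 436.7, profits repatriated by foreign-owned firms operating domestically 429.1; capital account: acquisition of foreign patents and trademarks (non-produced assets) 111.6; financial account: borrowing by resident firms from foreign banks 1335.3, new loans extended by domestic banks to foreign borrowers 941.5, sale of domestic government bonds to non-residents 1227.4, foreign purchases of equities on the domestic stock exchange 514.6.)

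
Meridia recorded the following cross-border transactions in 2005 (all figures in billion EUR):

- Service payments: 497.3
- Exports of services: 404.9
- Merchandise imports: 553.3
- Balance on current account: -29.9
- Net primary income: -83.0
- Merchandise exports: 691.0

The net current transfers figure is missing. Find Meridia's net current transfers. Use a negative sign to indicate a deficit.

7.8

Current account = goods balance + services balance + net primary income + net secondary income
Sum of the known components = -37.7
Net current transfers = CA - (known components) = -29.9 - (-37.7) = 7.8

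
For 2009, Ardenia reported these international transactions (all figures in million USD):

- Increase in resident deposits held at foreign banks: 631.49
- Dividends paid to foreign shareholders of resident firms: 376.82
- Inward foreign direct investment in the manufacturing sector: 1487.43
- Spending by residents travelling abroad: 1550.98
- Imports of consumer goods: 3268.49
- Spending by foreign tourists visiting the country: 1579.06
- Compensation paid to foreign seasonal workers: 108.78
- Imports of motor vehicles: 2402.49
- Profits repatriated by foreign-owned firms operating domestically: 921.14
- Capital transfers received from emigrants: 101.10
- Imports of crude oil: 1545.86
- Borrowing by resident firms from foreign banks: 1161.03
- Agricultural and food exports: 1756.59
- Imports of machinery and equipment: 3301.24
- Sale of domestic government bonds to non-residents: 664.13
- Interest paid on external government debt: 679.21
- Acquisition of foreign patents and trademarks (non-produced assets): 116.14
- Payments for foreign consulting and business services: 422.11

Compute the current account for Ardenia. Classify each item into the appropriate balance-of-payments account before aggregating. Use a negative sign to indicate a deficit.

-11241.47

Goods: -2402.49 - 3301.24 - 1545.86 + 1756.59 - 3268.49 = -8761.49
Services: -422.11 - 1550.98 + 1579.06 = -394.03
Primary income: -921.14 - 679.21 - 376.82 - 108.78 = -2085.95
Current account = (-8761.49) + (-394.03) + (-2085.95) = -11241.47
(Excluded from the current account — financial account: increase in resident deposits held at foreign banks 631.49, inward foreign direct investment in the manufacturing sector 1487.43, borrowing by resident firms from foreign banks 1161.03, sale of domestic government bonds to non-residents 664.13; capital account: capital transfers received from emigrants 101.10, acquisition of foreign patents and trademarks (non-produced assets) 116.14.)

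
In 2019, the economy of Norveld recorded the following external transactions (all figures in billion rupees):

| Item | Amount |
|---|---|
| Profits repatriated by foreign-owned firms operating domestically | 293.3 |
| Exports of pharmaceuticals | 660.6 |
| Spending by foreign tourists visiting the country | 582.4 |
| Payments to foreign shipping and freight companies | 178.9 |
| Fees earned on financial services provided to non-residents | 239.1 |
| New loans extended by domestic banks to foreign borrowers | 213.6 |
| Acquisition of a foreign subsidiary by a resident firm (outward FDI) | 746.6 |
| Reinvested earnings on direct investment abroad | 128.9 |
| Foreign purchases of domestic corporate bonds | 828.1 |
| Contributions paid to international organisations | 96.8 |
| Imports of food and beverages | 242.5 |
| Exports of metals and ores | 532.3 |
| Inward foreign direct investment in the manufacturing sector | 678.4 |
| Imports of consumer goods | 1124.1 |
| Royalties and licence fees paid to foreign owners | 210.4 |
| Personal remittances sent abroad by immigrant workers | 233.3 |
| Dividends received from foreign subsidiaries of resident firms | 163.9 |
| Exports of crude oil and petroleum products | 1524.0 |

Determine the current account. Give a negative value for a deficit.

Goods: -242.5 + 532.3 + 1524.0 - 1124.1 + 660.6 = 1350.3
Services: -210.4 + 582.4 + 239.1 - 178.9 = 432.2
Primary income: 163.9 + 128.9 - 293.3 = -0.5
Secondary income: -96.8 - 233.3 = -330.1
Current account = 1350.3 + 432.2 + (-0.5) + (-330.1) = 1451.9
(Excluded from the current account — financial account: new loans extended by domestic banks to foreign borrowers 213.6, acquisition of a foreign subsidiary by a resident firm (outward FDI) 746.6, foreign purchases of domestic corporate bonds 828.1, inward foreign direct investment in the manufacturing sector 678.4.)

1451.9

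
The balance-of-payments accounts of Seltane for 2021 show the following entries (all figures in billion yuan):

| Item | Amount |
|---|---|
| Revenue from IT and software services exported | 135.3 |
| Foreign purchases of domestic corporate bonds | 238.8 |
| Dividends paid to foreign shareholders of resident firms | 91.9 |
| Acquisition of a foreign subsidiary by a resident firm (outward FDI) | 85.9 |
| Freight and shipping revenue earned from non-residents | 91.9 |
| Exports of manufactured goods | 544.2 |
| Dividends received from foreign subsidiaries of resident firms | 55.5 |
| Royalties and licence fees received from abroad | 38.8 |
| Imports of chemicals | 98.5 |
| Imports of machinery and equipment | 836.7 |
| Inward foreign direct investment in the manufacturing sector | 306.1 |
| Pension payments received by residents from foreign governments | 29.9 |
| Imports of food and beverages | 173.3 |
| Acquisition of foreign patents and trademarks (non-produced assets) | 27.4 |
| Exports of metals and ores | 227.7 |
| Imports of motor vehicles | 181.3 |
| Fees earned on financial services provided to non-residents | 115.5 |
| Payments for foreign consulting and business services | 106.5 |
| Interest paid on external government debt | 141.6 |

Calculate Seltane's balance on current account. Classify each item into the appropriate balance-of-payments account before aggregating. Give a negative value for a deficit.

-391.0

Goods: 544.2 - 836.7 - 181.3 - 98.5 - 173.3 + 227.7 = -517.9
Services: 91.9 + 135.3 + 38.8 - 106.5 + 115.5 = 275.0
Primary income: 55.5 - 141.6 - 91.9 = -178.0
Secondary income: 29.9
Current account = (-517.9) + 275.0 + (-178.0) + 29.9 = -391.0
(Excluded from the current account — financial account: foreign purchases of domestic corporate bonds 238.8, acquisition of a foreign subsidiary by a resident firm (outward FDI) 85.9, inward foreign direct investment in the manufacturing sector 306.1; capital account: acquisition of foreign patents and trademarks (non-produced assets) 27.4.)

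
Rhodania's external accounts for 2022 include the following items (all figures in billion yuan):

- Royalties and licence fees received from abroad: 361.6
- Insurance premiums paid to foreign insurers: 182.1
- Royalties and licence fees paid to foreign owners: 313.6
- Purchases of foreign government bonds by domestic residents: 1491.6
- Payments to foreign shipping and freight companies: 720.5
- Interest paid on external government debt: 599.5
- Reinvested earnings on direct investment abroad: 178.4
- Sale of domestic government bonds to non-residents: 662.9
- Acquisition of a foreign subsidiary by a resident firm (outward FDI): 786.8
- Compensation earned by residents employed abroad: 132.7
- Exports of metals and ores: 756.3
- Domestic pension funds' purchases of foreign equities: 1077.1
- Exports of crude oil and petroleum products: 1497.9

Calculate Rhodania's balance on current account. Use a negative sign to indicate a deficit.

Goods: 1497.9 + 756.3 = 2254.2
Services: -313.6 + 361.6 - 720.5 - 182.1 = -854.6
Primary income: 178.4 + 132.7 - 599.5 = -288.4
Current account = 2254.2 + (-854.6) + (-288.4) = 1111.2
(Excluded from the current account — financial account: purchases of foreign government bonds by domestic residents 1491.6, sale of domestic government bonds to non-residents 662.9, acquisition of a foreign subsidiary by a resident firm (outward FDI) 786.8, domestic pension funds' purchases of foreign equities 1077.1.)

1111.2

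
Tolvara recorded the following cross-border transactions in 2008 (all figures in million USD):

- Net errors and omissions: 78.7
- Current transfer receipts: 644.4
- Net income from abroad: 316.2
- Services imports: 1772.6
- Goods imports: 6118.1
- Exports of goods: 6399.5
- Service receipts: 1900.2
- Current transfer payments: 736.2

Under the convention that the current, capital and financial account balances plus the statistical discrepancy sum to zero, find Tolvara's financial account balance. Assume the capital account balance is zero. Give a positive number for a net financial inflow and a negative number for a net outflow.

-712.1

Goods balance = 6399.5 - 6118.1 = 281.4
Services balance = 1900.2 - 1772.6 = 127.6
Trade balance (goods + services) = 281.4 + 127.6 = 409.0
Net primary income = 316.2
Net secondary income = 644.4 - 736.2 = -91.8
Current account = 409.0 + 316.2 + (-91.8) = 633.4
Financial account = -(633.4 + 78.7) = -712.1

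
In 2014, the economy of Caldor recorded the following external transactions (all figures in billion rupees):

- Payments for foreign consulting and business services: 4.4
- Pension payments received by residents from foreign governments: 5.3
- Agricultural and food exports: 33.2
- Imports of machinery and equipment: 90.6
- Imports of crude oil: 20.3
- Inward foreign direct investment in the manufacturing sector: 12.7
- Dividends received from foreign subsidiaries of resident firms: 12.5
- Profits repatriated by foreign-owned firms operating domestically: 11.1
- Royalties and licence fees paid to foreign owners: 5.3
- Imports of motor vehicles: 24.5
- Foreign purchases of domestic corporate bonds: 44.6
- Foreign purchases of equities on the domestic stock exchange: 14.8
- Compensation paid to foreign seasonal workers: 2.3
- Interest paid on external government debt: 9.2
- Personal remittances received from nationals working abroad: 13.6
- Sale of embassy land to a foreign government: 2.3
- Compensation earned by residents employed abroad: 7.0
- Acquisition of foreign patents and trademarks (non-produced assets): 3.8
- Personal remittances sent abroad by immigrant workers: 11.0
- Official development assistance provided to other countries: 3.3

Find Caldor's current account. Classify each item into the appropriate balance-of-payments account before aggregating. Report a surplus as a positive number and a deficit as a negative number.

-110.4

Goods: 33.2 - 20.3 - 24.5 - 90.6 = -102.2
Services: -5.3 - 4.4 = -9.7
Primary income: -11.1 + 7.0 - 2.3 + 12.5 - 9.2 = -3.1
Secondary income: -3.3 + 13.6 + 5.3 - 11.0 = 4.6
Current account = (-102.2) + (-9.7) + (-3.1) + 4.6 = -110.4
(Excluded from the current account — financial account: inward foreign direct investment in the manufacturing sector 12.7, foreign purchases of domestic corporate bonds 44.6, foreign purchases of equities on the domestic stock exchange 14.8; capital account: sale of embassy land to a foreign government 2.3, acquisition of foreign patents and trademarks (non-produced assets) 3.8.)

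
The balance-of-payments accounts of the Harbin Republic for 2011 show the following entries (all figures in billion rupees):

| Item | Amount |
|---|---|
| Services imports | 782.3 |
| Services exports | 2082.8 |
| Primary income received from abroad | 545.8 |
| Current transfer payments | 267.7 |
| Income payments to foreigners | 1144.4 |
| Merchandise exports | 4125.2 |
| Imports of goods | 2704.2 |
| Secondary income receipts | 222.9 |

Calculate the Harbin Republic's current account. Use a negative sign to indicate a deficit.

Goods balance = 4125.2 - 2704.2 = 1421.0
Services balance = 2082.8 - 782.3 = 1300.5
Trade balance (goods + services) = 1421.0 + 1300.5 = 2721.5
Net primary income = 545.8 - 1144.4 = -598.6
Net secondary income = 222.9 - 267.7 = -44.8
Current account = 2721.5 + (-598.6) + (-44.8) = 2078.1

2078.1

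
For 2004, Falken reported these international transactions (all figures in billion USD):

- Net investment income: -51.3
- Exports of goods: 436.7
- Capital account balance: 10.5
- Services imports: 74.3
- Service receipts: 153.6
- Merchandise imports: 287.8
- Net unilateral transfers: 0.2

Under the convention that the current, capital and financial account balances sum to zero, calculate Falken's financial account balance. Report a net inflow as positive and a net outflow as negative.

-187.6

Goods balance = 436.7 - 287.8 = 148.9
Services balance = 153.6 - 74.3 = 79.3
Trade balance (goods + services) = 148.9 + 79.3 = 228.2
Net primary income = -51.3
Net secondary income = 0.2
Current account = 228.2 + (-51.3) + 0.2 = 177.1
Financial account = -(177.1 + 10.5) = -187.6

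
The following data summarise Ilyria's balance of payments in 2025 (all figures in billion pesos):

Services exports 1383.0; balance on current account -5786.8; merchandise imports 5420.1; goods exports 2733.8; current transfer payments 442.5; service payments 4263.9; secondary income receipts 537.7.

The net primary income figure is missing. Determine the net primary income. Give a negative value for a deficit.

-314.8

Current account = goods balance + services balance + net primary income + net secondary income
Sum of the known components = -5472.0
Net primary income = CA - (known components) = -5786.8 - (-5472.0) = -314.8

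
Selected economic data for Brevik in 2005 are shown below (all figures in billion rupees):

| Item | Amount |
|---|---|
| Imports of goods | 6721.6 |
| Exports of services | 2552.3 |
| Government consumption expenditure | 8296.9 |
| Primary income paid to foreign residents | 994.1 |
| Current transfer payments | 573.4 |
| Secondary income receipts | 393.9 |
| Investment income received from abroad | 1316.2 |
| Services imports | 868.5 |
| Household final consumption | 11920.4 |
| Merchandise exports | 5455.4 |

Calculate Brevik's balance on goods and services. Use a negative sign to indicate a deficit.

Goods balance = 5455.4 - 6721.6 = -1266.2
Services balance = 2552.3 - 868.5 = 1683.8
Trade balance (goods + services) = -1266.2 + 1683.8 = 417.6

417.6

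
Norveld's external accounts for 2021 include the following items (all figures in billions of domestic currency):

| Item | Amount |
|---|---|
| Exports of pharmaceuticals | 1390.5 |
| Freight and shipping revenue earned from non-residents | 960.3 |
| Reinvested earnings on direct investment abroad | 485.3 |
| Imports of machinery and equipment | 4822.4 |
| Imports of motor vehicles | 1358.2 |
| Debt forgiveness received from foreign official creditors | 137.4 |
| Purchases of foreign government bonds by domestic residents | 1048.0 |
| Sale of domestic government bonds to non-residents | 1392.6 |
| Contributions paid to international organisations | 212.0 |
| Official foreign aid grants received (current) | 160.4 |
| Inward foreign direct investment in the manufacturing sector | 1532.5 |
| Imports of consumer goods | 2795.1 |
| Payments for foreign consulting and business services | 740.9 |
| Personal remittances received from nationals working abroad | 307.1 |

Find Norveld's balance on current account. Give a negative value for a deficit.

Goods: 1390.5 - 4822.4 - 1358.2 - 2795.1 = -7585.2
Services: -740.9 + 960.3 = 219.4
Primary income: 485.3
Secondary income: -212.0 + 160.4 + 307.1 = 255.5
Current account = (-7585.2) + 219.4 + 485.3 + 255.5 = -6625.0
(Excluded from the current account — capital account: debt forgiveness received from foreign official creditors 137.4; financial account: purchases of foreign government bonds by domestic residents 1048.0, sale of domestic government bonds to non-residents 1392.6, inward foreign direct investment in the manufacturing sector 1532.5.)

-6625.0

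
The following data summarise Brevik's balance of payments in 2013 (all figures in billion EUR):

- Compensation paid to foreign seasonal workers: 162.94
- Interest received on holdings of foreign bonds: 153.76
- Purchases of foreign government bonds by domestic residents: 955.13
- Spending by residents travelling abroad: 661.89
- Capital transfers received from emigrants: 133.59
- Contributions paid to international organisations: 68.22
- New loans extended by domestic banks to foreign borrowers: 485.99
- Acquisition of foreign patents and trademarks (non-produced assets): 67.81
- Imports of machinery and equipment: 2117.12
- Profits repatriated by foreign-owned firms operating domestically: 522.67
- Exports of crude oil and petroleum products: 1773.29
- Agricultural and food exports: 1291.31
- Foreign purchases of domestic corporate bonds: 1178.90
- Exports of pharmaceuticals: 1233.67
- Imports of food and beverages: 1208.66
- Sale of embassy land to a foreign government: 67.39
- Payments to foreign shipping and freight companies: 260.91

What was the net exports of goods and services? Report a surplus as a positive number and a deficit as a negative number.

Goods: -2117.12 + 1773.29 + 1291.31 - 1208.66 + 1233.67 = 972.49
Services: -260.91 - 661.89 = -922.80
Trade balance = 972.49 + (-922.80) = 49.69
(Excluded from the trade balance — primary income: compensation paid to foreign seasonal workers 162.94, interest received on holdings of foreign bonds 153.76, profits repatriated by foreign-owned firms operating domestically 522.67; financial account: purchases of foreign government bonds by domestic residents 955.13, new loans extended by domestic banks to foreign borrowers 485.99, foreign purchases of domestic corporate bonds 1178.90; capital account: capital transfers received from emigrants 133.59, acquisition of foreign patents and trademarks (non-produced assets) 67.81, sale of embassy land to a foreign government 67.39; secondary income: contributions paid to international organisations 68.22.)

49.69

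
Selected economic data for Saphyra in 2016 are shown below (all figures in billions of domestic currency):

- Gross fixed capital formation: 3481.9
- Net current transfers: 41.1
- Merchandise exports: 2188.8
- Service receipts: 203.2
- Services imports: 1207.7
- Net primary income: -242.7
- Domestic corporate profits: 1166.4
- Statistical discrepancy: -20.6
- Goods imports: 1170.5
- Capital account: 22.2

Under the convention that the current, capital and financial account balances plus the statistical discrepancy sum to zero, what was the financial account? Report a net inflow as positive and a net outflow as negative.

186.2

Goods balance = 2188.8 - 1170.5 = 1018.3
Services balance = 203.2 - 1207.7 = -1004.5
Trade balance (goods + services) = 1018.3 + (-1004.5) = 13.8
Net primary income = -242.7
Net secondary income = 41.1
Current account = 13.8 + (-242.7) + 41.1 = -187.8
Financial account = -(-187.8 + 22.2 + (-20.6)) = 186.2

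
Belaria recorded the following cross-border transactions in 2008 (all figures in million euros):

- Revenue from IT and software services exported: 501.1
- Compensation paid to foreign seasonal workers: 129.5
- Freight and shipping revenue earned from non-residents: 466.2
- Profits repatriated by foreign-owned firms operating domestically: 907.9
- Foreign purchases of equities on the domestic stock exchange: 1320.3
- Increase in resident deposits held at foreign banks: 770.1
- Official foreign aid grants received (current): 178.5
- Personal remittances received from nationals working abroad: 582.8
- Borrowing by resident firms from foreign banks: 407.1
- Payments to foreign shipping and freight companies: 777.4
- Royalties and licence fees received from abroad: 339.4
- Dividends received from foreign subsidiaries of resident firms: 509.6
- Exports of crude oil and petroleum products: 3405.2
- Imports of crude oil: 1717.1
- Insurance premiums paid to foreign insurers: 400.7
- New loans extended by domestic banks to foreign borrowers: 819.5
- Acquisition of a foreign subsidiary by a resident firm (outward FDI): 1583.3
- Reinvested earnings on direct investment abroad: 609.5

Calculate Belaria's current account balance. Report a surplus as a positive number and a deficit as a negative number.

2659.7

Goods: -1717.1 + 3405.2 = 1688.1
Services: -777.4 + 466.2 + 501.1 + 339.4 - 400.7 = 128.6
Primary income: -907.9 + 509.6 + 609.5 - 129.5 = 81.7
Secondary income: 178.5 + 582.8 = 761.3
Current account = 1688.1 + 128.6 + 81.7 + 761.3 = 2659.7
(Excluded from the current account — financial account: foreign purchases of equities on the domestic stock exchange 1320.3, increase in resident deposits held at foreign banks 770.1, borrowing by resident firms from foreign banks 407.1, new loans extended by domestic banks to foreign borrowers 819.5, acquisition of a foreign subsidiary by a resident firm (outward FDI) 1583.3.)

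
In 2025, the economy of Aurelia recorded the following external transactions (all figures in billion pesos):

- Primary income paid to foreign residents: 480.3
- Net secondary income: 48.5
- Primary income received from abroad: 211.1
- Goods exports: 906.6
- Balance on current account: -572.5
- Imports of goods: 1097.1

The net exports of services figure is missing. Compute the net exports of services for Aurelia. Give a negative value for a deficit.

Current account = goods balance + services balance + net primary income + net secondary income
Sum of the known components = -411.2
Net exports of services = CA - (known components) = -572.5 - (-411.2) = -161.3

-161.3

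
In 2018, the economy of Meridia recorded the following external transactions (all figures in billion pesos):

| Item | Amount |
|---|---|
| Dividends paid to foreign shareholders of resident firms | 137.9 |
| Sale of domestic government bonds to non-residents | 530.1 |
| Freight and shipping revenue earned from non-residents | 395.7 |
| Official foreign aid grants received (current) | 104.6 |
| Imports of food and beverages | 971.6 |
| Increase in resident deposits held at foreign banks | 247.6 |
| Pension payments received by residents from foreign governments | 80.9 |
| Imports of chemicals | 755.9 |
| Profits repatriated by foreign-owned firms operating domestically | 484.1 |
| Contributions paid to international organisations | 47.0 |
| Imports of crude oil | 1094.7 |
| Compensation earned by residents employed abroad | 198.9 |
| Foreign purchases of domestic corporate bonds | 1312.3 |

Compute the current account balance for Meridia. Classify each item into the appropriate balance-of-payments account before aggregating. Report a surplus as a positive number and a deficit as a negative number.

Goods: -755.9 - 971.6 - 1094.7 = -2822.2
Services: 395.7
Primary income: 198.9 - 137.9 - 484.1 = -423.1
Secondary income: 80.9 + 104.6 - 47.0 = 138.5
Current account = (-2822.2) + 395.7 + (-423.1) + 138.5 = -2711.1
(Excluded from the current account — financial account: sale of domestic government bonds to non-residents 530.1, increase in resident deposits held at foreign banks 247.6, foreign purchases of domestic corporate bonds 1312.3.)

-2711.1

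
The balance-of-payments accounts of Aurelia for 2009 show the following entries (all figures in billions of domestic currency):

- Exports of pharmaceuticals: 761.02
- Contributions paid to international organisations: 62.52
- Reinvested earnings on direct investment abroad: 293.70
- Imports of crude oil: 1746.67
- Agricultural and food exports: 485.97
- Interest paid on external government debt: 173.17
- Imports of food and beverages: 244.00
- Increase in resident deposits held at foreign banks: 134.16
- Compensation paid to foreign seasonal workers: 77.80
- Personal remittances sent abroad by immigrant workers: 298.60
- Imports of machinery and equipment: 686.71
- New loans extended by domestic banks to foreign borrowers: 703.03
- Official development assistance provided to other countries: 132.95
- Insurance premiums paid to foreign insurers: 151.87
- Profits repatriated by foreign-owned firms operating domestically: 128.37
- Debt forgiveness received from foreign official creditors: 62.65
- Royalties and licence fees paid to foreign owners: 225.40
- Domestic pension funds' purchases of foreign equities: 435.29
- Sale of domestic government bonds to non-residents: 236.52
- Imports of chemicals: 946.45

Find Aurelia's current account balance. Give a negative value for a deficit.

-3333.82

Goods: -1746.67 - 244.00 + 761.02 - 946.45 - 686.71 + 485.97 = -2376.84
Services: -225.40 - 151.87 = -377.27
Primary income: -128.37 + 293.70 - 173.17 - 77.80 = -85.64
Secondary income: -132.95 - 62.52 - 298.60 = -494.07
Current account = (-2376.84) + (-377.27) + (-85.64) + (-494.07) = -3333.82
(Excluded from the current account — financial account: increase in resident deposits held at foreign banks 134.16, new loans extended by domestic banks to foreign borrowers 703.03, domestic pension funds' purchases of foreign equities 435.29, sale of domestic government bonds to non-residents 236.52; capital account: debt forgiveness received from foreign official creditors 62.65.)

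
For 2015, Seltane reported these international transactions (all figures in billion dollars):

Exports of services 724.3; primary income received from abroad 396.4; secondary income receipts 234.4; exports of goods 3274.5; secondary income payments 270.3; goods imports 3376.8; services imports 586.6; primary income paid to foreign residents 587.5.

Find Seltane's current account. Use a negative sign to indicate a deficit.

-191.6

Goods balance = 3274.5 - 3376.8 = -102.3
Services balance = 724.3 - 586.6 = 137.7
Trade balance (goods + services) = -102.3 + 137.7 = 35.4
Net primary income = 396.4 - 587.5 = -191.1
Net secondary income = 234.4 - 270.3 = -35.9
Current account = 35.4 + (-191.1) + (-35.9) = -191.6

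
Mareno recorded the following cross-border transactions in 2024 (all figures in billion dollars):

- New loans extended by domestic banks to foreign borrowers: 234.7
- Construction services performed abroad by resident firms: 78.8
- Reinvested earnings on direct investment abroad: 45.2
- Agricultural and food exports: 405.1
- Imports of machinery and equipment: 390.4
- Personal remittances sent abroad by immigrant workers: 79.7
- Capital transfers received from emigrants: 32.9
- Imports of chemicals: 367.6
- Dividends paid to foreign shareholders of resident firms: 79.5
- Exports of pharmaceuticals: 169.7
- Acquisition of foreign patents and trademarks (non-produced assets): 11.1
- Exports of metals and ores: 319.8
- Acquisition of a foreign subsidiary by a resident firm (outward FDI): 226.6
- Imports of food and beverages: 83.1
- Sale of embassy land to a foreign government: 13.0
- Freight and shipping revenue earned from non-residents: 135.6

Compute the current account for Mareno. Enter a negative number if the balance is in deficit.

153.9

Goods: 169.7 - 390.4 + 405.1 + 319.8 - 367.6 - 83.1 = 53.5
Services: 135.6 + 78.8 = 214.4
Primary income: 45.2 - 79.5 = -34.3
Secondary income: -79.7
Current account = 53.5 + 214.4 + (-34.3) + (-79.7) = 153.9
(Excluded from the current account — financial account: new loans extended by domestic banks to foreign borrowers 234.7, acquisition of a foreign subsidiary by a resident firm (outward FDI) 226.6; capital account: capital transfers received from emigrants 32.9, acquisition of foreign patents and trademarks (non-produced assets) 11.1, sale of embassy land to a foreign government 13.0.)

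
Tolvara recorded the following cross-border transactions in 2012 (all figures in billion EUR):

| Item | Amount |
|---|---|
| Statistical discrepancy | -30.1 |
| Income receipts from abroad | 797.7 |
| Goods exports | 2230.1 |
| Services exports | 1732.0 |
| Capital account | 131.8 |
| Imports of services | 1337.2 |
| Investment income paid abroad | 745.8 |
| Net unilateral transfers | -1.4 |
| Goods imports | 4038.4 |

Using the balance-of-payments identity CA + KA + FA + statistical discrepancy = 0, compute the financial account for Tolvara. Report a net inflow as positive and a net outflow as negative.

1261.3

Goods balance = 2230.1 - 4038.4 = -1808.3
Services balance = 1732.0 - 1337.2 = 394.8
Trade balance (goods + services) = -1808.3 + 394.8 = -1413.5
Net primary income = 797.7 - 745.8 = 51.9
Net secondary income = -1.4
Current account = -1413.5 + 51.9 + (-1.4) = -1363.0
Financial account = -(-1363.0 + 131.8 + (-30.1)) = 1261.3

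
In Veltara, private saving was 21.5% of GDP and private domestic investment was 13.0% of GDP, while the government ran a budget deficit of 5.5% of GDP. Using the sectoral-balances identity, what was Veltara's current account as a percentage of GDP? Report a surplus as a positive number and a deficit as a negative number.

3.0

By the sectoral-balances identity, CA = (S_private - I) + (T - G).
Private balance = 21.5 - 13.0 = 8.5
Government balance (T - G) = -5.5
CA = 8.5 + (-5.5) = 3.0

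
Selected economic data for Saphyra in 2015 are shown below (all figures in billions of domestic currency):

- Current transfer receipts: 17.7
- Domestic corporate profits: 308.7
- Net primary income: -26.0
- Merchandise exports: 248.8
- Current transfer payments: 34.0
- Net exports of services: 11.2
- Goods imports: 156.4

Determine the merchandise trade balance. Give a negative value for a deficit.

92.4

Goods balance = 248.8 - 156.4 = 92.4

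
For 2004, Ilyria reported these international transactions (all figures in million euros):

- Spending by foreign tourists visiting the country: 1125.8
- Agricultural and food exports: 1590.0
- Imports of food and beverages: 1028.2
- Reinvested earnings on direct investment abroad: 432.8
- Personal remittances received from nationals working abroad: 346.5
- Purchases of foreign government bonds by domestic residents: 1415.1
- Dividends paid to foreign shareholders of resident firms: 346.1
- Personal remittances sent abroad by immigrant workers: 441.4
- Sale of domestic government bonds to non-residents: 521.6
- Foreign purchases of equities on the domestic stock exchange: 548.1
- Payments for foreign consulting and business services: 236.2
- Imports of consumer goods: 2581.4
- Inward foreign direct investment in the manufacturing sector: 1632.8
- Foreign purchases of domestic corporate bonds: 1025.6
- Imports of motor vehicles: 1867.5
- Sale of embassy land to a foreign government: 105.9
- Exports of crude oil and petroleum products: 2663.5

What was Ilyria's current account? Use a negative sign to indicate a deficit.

Goods: -1867.5 + 2663.5 - 1028.2 - 2581.4 + 1590.0 = -1223.6
Services: 1125.8 - 236.2 = 889.6
Primary income: 432.8 - 346.1 = 86.7
Secondary income: 346.5 - 441.4 = -94.9
Current account = (-1223.6) + 889.6 + 86.7 + (-94.9) = -342.2
(Excluded from the current account — financial account: purchases of foreign government bonds by domestic residents 1415.1, sale of domestic government bonds to non-residents 521.6, foreign purchases of equities on the domestic stock exchange 548.1, inward foreign direct investment in the manufacturing sector 1632.8, foreign purchases of domestic corporate bonds 1025.6; capital account: sale of embassy land to a foreign government 105.9.)

-342.2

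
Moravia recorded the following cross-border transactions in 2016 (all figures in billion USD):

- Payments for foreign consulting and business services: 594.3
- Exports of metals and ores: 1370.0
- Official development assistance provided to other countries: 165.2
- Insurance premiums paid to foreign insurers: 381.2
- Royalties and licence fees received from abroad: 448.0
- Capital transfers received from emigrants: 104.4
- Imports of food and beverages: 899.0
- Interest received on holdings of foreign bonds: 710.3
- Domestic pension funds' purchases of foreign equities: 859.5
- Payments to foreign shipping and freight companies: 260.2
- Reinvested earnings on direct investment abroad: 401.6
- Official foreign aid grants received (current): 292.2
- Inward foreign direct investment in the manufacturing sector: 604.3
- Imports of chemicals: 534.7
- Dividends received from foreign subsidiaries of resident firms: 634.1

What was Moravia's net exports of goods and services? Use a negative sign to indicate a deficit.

-851.4

Goods: -899.0 - 534.7 + 1370.0 = -63.7
Services: 448.0 - 381.2 - 594.3 - 260.2 = -787.7
Trade balance = -63.7 + (-787.7) = -851.4
(Excluded from the trade balance — secondary income: official development assistance provided to other countries 165.2, official foreign aid grants received (current) 292.2; capital account: capital transfers received from emigrants 104.4; primary income: interest received on holdings of foreign bonds 710.3, reinvested earnings on direct investment abroad 401.6, dividends received from foreign subsidiaries of resident firms 634.1; financial account: domestic pension funds' purchases of foreign equities 859.5, inward foreign direct investment in the manufacturing sector 604.3.)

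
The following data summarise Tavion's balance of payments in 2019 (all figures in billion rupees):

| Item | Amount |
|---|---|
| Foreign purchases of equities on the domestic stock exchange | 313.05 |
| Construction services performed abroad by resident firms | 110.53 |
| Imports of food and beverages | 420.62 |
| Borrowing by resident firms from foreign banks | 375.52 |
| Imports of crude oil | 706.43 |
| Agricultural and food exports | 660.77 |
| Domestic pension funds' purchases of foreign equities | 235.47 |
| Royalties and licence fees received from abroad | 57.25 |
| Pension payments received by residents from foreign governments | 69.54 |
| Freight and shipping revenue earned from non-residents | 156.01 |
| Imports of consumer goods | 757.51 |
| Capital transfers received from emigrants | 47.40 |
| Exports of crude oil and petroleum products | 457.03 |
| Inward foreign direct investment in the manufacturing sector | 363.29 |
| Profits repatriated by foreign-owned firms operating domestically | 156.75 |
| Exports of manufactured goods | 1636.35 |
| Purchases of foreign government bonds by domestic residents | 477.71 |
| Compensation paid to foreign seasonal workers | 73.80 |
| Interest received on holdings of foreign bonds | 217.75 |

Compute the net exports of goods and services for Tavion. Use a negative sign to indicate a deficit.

Goods: 1636.35 + 457.03 - 757.51 - 420.62 + 660.77 - 706.43 = 869.59
Services: 57.25 + 110.53 + 156.01 = 323.79
Trade balance = 869.59 + 323.79 = 1193.38
(Excluded from the trade balance — financial account: foreign purchases of equities on the domestic stock exchange 313.05, borrowing by resident firms from foreign banks 375.52, domestic pension funds' purchases of foreign equities 235.47, inward foreign direct investment in the manufacturing sector 363.29, purchases of foreign government bonds by domestic residents 477.71; secondary income: pension payments received by residents from foreign governments 69.54; capital account: capital transfers received from emigrants 47.40; primary income: profits repatriated by foreign-owned firms operating domestically 156.75, compensation paid to foreign seasonal workers 73.80, interest received on holdings of foreign bonds 217.75.)

1193.38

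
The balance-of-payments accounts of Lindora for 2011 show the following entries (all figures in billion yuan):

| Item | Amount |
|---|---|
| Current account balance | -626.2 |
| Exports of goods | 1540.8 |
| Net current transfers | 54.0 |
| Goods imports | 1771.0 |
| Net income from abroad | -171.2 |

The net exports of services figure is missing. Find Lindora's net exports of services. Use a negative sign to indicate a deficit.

-278.8

Current account = goods balance + services balance + net primary income + net secondary income
Sum of the known components = -347.4
Net exports of services = CA - (known components) = -626.2 - (-347.4) = -278.8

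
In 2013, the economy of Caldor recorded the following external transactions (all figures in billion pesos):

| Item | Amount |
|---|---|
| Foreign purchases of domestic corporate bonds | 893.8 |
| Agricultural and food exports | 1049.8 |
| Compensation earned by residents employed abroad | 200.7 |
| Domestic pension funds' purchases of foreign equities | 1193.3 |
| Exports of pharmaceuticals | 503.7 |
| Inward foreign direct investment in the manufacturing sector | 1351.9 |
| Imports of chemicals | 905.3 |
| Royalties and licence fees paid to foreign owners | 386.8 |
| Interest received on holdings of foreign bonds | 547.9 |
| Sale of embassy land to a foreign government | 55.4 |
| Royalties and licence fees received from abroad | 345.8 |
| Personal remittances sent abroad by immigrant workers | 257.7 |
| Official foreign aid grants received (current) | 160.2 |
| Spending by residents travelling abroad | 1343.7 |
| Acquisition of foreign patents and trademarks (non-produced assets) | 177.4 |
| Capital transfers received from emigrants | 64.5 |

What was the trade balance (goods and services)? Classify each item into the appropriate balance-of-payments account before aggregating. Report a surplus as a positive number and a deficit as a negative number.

Goods: 503.7 + 1049.8 - 905.3 = 648.2
Services: 345.8 - 386.8 - 1343.7 = -1384.7
Trade balance = 648.2 + (-1384.7) = -736.5
(Excluded from the trade balance — financial account: foreign purchases of domestic corporate bonds 893.8, domestic pension funds' purchases of foreign equities 1193.3, inward foreign direct investment in the manufacturing sector 1351.9; primary income: compensation earned by residents employed abroad 200.7, interest received on holdings of foreign bonds 547.9; capital account: sale of embassy land to a foreign government 55.4, acquisition of foreign patents and trademarks (non-produced assets) 177.4, capital transfers received from emigrants 64.5; secondary income: personal remittances sent abroad by immigrant workers 257.7, official foreign aid grants received (current) 160.2.)

-736.5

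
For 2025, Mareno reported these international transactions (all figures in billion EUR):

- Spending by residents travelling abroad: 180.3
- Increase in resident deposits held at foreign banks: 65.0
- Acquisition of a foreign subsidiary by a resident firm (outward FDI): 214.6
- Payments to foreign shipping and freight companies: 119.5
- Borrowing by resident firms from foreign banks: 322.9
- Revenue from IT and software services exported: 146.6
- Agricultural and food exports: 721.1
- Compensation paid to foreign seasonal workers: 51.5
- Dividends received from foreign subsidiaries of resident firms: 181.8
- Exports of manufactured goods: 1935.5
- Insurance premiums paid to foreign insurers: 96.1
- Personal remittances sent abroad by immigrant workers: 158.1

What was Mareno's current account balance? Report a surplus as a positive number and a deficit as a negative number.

2379.5

Goods: 721.1 + 1935.5 = 2656.6
Services: 146.6 - 96.1 - 180.3 - 119.5 = -249.3
Primary income: 181.8 - 51.5 = 130.3
Secondary income: -158.1
Current account = 2656.6 + (-249.3) + 130.3 + (-158.1) = 2379.5
(Excluded from the current account — financial account: increase in resident deposits held at foreign banks 65.0, acquisition of a foreign subsidiary by a resident firm (outward FDI) 214.6, borrowing by resident firms from foreign banks 322.9.)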